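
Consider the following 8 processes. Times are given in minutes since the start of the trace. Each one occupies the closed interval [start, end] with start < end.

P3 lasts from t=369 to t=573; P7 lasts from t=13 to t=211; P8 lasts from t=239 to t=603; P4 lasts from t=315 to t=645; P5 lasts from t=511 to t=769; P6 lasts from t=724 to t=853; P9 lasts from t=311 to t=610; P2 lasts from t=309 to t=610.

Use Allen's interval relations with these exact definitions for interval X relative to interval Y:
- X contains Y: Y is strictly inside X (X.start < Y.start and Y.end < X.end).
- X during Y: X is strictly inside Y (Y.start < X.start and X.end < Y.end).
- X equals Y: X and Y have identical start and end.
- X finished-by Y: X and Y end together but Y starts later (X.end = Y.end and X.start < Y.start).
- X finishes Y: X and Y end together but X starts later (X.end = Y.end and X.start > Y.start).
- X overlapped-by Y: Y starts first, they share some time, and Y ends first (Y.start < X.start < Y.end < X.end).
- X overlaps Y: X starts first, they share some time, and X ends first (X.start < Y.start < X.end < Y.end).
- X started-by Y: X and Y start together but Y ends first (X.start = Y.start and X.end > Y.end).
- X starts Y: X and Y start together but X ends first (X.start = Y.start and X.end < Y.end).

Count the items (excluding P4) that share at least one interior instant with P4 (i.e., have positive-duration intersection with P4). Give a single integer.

Target P4 = [t=315, t=645].
P2 [t=309, t=610] → overlaps → counts.
P3 [t=369, t=573] → during → counts.
P5 [t=511, t=769] → overlapped-by → counts.
P6 [t=724, t=853] → after → no.
P7 [t=13, t=211] → before → no.
P8 [t=239, t=603] → overlaps → counts.
P9 [t=311, t=610] → overlaps → counts.
Total: 5.

5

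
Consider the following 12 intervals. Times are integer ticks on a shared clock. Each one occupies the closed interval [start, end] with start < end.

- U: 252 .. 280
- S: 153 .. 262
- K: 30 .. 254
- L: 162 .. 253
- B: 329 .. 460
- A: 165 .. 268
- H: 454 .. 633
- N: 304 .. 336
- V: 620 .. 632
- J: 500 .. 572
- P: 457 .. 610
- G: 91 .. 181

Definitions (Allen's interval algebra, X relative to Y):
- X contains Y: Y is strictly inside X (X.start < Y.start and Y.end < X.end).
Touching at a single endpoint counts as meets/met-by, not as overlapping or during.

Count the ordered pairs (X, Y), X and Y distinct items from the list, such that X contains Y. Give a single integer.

Checking all 132 ordered pairs for relation 'contains'; matching pairs in alphabetical order:
(H, J): H contains J ✓
(H, P): H contains P ✓
(H, V): H contains V ✓
(K, G): K contains G ✓
(K, L): K contains L ✓
(P, J): P contains J ✓
(S, L): S contains L ✓
Count: 7.

7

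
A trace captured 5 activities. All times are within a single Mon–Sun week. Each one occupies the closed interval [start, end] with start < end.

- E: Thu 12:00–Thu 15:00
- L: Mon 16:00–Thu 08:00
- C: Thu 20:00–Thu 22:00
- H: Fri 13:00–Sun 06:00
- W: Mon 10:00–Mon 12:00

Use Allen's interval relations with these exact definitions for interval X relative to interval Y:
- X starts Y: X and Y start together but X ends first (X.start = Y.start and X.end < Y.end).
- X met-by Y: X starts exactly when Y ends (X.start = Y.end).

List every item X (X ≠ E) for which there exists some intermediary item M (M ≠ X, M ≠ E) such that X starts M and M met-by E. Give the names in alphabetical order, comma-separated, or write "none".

none

Target E = [Thu 12:00, Thu 15:00].
Intermediaries M with M met-by E: none.
Union: none.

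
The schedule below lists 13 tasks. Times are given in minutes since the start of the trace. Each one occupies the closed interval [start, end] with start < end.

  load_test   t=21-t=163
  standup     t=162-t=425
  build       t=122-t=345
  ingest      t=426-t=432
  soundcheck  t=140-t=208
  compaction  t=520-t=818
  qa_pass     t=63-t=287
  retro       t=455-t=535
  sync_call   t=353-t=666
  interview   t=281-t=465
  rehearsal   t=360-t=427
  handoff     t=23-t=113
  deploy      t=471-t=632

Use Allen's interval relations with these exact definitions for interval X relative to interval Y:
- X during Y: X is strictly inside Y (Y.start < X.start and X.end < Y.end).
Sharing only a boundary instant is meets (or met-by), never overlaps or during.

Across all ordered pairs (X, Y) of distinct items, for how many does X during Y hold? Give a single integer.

Checking all 156 ordered pairs for relation 'during'; matching pairs in alphabetical order:
(deploy, sync_call): deploy during sync_call ✓
(handoff, load_test): handoff during load_test ✓
(ingest, interview): ingest during interview ✓
(ingest, sync_call): ingest during sync_call ✓
(rehearsal, interview): rehearsal during interview ✓
(rehearsal, sync_call): rehearsal during sync_call ✓
(retro, sync_call): retro during sync_call ✓
(soundcheck, build): soundcheck during build ✓
(soundcheck, qa_pass): soundcheck during qa_pass ✓
Count: 9.

9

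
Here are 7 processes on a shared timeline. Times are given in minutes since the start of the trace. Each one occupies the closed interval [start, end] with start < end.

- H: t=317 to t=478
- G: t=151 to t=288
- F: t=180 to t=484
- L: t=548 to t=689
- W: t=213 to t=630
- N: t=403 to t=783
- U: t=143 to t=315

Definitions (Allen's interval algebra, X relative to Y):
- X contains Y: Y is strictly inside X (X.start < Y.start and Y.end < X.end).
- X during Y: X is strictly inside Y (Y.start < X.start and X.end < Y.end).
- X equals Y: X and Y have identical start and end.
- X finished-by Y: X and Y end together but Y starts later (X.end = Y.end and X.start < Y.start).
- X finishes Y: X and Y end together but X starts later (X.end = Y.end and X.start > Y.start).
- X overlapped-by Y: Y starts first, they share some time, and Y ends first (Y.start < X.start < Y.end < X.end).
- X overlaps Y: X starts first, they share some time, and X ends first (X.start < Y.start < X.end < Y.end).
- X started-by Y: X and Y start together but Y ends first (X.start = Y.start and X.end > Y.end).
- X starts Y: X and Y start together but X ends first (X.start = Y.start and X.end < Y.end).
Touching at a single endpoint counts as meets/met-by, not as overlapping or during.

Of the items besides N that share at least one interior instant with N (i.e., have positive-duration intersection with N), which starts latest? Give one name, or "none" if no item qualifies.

Target N = [t=403, t=783].
F [t=180, t=484] → overlaps → candidate.
G [t=151, t=288] → before → excluded.
H [t=317, t=478] → overlaps → candidate.
L [t=548, t=689] → during → candidate.
U [t=143, t=315] → before → excluded.
W [t=213, t=630] → overlaps → candidate.
Among candidates, latest start is t=548 → L.

L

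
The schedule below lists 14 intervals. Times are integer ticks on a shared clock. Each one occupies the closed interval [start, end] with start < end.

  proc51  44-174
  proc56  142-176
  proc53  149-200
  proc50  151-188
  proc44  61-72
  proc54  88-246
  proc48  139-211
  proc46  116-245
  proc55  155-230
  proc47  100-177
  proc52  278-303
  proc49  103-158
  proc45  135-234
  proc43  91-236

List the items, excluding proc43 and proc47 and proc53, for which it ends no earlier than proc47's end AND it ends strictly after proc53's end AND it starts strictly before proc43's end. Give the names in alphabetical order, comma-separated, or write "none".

Conditions: its end is no earlier than proc47's end (X.end >= 177) AND its end is strictly after proc53's end (X.end > 200) AND its start is strictly before proc43's end (X.start < 236).
proc44: end 72 >= 177? ✗; end 72 > 200? ✗; start 61 < 236? ✓ → no.
proc45: end 234 >= 177? ✓; end 234 > 200? ✓; start 135 < 236? ✓ → yes.
proc46: end 245 >= 177? ✓; end 245 > 200? ✓; start 116 < 236? ✓ → yes.
proc48: end 211 >= 177? ✓; end 211 > 200? ✓; start 139 < 236? ✓ → yes.
proc49: end 158 >= 177? ✗; end 158 > 200? ✗; start 103 < 236? ✓ → no.
proc50: end 188 >= 177? ✓; end 188 > 200? ✗; start 151 < 236? ✓ → no.
proc51: end 174 >= 177? ✗; end 174 > 200? ✗; start 44 < 236? ✓ → no.
proc52: end 303 >= 177? ✓; end 303 > 200? ✓; start 278 < 236? ✗ → no.
proc54: end 246 >= 177? ✓; end 246 > 200? ✓; start 88 < 236? ✓ → yes.
proc55: end 230 >= 177? ✓; end 230 > 200? ✓; start 155 < 236? ✓ → yes.
proc56: end 176 >= 177? ✗; end 176 > 200? ✗; start 142 < 236? ✓ → no.
Result: proc45, proc46, proc48, proc54, proc55.

proc45, proc46, proc48, proc54, proc55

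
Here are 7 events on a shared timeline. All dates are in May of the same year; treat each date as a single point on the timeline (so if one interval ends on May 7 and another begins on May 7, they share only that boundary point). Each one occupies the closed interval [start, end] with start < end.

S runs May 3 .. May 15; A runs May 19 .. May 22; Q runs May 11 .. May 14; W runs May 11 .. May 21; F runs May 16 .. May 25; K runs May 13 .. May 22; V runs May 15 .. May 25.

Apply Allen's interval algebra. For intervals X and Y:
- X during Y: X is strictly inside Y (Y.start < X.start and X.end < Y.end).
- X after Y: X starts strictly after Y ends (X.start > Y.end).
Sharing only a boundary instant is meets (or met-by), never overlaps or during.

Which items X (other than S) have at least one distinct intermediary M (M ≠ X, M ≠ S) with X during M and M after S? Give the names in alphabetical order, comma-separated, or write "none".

Target S = [May 3, May 15].
Intermediaries M with M after S: A, F.
Via A — items with X during A: none.
Via F — items with X during F: A.
Union: A.

A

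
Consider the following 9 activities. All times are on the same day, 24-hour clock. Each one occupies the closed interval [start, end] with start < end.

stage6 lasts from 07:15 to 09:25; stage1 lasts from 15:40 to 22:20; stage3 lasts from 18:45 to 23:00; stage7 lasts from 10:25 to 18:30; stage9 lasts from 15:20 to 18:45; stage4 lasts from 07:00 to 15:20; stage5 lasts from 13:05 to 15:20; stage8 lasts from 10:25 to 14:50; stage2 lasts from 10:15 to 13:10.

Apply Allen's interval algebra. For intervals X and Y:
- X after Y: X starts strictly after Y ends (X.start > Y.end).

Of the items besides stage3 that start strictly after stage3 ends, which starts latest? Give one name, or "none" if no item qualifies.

none

Target stage3 = [18:45, 23:00].
stage1 [15:40, 22:20] → overlaps → excluded.
stage2 [10:15, 13:10] → before → excluded.
stage4 [07:00, 15:20] → before → excluded.
stage5 [13:05, 15:20] → before → excluded.
stage6 [07:15, 09:25] → before → excluded.
stage7 [10:25, 18:30] → before → excluded.
stage8 [10:25, 14:50] → before → excluded.
stage9 [15:20, 18:45] → meets → excluded.
No candidates → none.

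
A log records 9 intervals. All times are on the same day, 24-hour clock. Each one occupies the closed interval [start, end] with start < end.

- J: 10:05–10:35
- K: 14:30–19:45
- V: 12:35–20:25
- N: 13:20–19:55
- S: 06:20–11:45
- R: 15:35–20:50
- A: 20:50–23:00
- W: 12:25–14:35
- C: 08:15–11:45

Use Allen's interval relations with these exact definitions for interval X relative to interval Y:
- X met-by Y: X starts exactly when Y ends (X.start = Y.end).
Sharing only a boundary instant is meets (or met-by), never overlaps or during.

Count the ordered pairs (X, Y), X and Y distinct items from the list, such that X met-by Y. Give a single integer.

Checking all 72 ordered pairs for relation 'met-by'; matching pairs in alphabetical order:
(A, R): A met-by R ✓
Count: 1.

1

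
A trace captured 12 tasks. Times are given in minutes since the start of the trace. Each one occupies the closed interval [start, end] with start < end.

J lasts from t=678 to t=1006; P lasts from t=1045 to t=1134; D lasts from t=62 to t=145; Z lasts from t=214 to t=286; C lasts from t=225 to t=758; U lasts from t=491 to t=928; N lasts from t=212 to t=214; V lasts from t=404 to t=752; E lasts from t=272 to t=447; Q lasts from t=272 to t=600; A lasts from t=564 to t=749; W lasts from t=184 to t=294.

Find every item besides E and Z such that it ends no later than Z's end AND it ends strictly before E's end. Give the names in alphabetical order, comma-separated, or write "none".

Conditions: its end is no later than Z's end (X.end <= t=286) AND its end is strictly before E's end (X.end < t=447).
A: end t=749 <= t=286? ✗; end t=749 < t=447? ✗ → no.
C: end t=758 <= t=286? ✗; end t=758 < t=447? ✗ → no.
D: end t=145 <= t=286? ✓; end t=145 < t=447? ✓ → yes.
J: end t=1006 <= t=286? ✗; end t=1006 < t=447? ✗ → no.
N: end t=214 <= t=286? ✓; end t=214 < t=447? ✓ → yes.
P: end t=1134 <= t=286? ✗; end t=1134 < t=447? ✗ → no.
Q: end t=600 <= t=286? ✗; end t=600 < t=447? ✗ → no.
U: end t=928 <= t=286? ✗; end t=928 < t=447? ✗ → no.
V: end t=752 <= t=286? ✗; end t=752 < t=447? ✗ → no.
W: end t=294 <= t=286? ✗; end t=294 < t=447? ✓ → no.
Result: D, N.

D, N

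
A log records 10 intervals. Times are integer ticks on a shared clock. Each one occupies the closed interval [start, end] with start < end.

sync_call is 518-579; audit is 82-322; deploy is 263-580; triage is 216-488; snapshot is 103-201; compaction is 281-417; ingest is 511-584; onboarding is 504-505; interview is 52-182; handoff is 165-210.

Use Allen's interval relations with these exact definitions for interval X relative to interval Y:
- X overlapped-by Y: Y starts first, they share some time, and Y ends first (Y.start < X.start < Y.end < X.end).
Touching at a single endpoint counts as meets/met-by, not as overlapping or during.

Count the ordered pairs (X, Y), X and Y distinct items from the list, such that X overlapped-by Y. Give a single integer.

Checking all 90 ordered pairs for relation 'overlapped-by'; matching pairs in alphabetical order:
(audit, interview): audit overlapped-by interview ✓
(compaction, audit): compaction overlapped-by audit ✓
(deploy, audit): deploy overlapped-by audit ✓
(deploy, triage): deploy overlapped-by triage ✓
(handoff, interview): handoff overlapped-by interview ✓
(handoff, snapshot): handoff overlapped-by snapshot ✓
(ingest, deploy): ingest overlapped-by deploy ✓
(snapshot, interview): snapshot overlapped-by interview ✓
(triage, audit): triage overlapped-by audit ✓
Count: 9.

9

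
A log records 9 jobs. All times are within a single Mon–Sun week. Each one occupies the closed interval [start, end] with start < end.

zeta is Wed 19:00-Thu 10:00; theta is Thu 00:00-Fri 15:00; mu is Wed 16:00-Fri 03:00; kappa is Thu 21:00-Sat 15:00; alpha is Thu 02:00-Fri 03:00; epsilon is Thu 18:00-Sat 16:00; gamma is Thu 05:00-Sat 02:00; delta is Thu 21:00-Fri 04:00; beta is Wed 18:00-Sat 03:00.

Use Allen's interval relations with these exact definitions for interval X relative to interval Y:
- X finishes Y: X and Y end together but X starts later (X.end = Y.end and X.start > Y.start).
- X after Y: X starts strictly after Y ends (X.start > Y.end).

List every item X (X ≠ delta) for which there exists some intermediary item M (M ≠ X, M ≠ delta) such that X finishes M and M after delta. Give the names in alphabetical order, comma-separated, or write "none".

Target delta = [Thu 21:00, Fri 04:00].
Intermediaries M with M after delta: none.
Union: none.

none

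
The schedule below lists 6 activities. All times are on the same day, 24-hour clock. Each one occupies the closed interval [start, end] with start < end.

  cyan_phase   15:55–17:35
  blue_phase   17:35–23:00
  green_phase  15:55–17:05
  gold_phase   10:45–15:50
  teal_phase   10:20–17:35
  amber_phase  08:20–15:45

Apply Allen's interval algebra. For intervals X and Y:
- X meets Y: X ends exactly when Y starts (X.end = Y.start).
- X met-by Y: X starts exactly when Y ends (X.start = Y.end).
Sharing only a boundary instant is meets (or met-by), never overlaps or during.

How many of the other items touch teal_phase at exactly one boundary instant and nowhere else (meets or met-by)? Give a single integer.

1

Target teal_phase = [10:20, 17:35].
amber_phase [08:20, 15:45] → overlaps → no.
blue_phase [17:35, 23:00] → met-by → counts.
cyan_phase [15:55, 17:35] → finishes → no.
gold_phase [10:45, 15:50] → during → no.
green_phase [15:55, 17:05] → during → no.
Total: 1.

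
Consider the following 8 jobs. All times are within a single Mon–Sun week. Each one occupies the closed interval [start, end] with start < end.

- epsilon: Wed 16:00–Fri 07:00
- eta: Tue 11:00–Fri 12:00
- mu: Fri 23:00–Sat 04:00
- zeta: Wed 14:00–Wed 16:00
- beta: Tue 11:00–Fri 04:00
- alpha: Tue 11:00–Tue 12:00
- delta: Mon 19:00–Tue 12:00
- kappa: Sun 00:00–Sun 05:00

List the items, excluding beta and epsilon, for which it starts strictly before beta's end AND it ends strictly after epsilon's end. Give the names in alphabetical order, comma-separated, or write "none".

eta

Conditions: its start is strictly before beta's end (X.start < Fri 04:00) AND its end is strictly after epsilon's end (X.end > Fri 07:00).
alpha: start Tue 11:00 < Fri 04:00? ✓; end Tue 12:00 > Fri 07:00? ✗ → no.
delta: start Mon 19:00 < Fri 04:00? ✓; end Tue 12:00 > Fri 07:00? ✗ → no.
eta: start Tue 11:00 < Fri 04:00? ✓; end Fri 12:00 > Fri 07:00? ✓ → yes.
kappa: start Sun 00:00 < Fri 04:00? ✗; end Sun 05:00 > Fri 07:00? ✓ → no.
mu: start Fri 23:00 < Fri 04:00? ✗; end Sat 04:00 > Fri 07:00? ✓ → no.
zeta: start Wed 14:00 < Fri 04:00? ✓; end Wed 16:00 > Fri 07:00? ✗ → no.
Result: eta.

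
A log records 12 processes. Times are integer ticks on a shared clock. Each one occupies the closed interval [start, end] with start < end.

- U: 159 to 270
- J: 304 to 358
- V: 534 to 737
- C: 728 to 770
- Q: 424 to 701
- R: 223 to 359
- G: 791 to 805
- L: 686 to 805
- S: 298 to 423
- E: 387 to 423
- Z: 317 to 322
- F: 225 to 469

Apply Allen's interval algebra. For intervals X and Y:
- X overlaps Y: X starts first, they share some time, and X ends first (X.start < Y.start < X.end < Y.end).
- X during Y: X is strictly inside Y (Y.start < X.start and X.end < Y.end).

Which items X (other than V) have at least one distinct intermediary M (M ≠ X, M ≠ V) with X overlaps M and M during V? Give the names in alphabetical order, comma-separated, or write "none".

Target V = [534, 737].
Intermediaries M with M during V: none.
Union: none.

none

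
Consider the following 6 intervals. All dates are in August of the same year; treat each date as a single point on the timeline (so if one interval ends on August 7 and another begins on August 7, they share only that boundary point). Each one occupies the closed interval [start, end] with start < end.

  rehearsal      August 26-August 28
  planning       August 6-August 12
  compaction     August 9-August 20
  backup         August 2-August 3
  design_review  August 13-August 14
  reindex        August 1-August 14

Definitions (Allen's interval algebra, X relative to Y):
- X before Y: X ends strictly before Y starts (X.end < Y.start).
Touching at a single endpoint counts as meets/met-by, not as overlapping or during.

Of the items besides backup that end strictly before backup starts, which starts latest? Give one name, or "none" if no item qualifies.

none

Target backup = [August 2, August 3].
compaction [August 9, August 20] → after → excluded.
design_review [August 13, August 14] → after → excluded.
planning [August 6, August 12] → after → excluded.
rehearsal [August 26, August 28] → after → excluded.
reindex [August 1, August 14] → contains → excluded.
No candidates → none.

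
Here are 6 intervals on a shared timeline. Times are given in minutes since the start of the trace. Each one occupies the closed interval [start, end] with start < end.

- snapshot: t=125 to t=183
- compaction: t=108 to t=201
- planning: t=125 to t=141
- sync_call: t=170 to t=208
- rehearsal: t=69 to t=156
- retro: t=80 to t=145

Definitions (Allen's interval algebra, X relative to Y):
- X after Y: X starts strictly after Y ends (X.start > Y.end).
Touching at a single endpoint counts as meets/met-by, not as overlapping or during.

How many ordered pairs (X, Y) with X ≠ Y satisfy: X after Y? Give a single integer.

3

Checking all 30 ordered pairs for relation 'after'; matching pairs in alphabetical order:
(sync_call, planning): sync_call after planning ✓
(sync_call, rehearsal): sync_call after rehearsal ✓
(sync_call, retro): sync_call after retro ✓
Count: 3.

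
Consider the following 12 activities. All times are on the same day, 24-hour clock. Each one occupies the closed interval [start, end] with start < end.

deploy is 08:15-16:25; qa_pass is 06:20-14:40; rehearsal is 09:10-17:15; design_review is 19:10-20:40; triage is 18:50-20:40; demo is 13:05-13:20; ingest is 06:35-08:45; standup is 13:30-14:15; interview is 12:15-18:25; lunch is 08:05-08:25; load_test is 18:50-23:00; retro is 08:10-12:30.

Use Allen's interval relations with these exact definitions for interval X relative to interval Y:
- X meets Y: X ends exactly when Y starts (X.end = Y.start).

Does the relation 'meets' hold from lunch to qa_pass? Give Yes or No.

No

lunch = [08:05, 08:25], qa_pass = [06:20, 14:40].
Actual relation of lunch to qa_pass: during.
Asked whether 'meets' holds → No.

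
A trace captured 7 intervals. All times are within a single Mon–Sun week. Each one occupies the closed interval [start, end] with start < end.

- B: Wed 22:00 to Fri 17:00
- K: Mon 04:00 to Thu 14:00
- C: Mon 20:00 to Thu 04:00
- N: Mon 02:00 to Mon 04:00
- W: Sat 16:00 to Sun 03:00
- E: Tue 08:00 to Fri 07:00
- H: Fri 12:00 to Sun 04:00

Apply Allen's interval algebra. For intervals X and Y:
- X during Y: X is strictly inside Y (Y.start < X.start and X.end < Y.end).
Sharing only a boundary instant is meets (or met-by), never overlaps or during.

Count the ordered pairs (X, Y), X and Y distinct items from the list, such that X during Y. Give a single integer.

2

Checking all 42 ordered pairs for relation 'during'; matching pairs in alphabetical order:
(C, K): C during K ✓
(W, H): W during H ✓
Count: 2.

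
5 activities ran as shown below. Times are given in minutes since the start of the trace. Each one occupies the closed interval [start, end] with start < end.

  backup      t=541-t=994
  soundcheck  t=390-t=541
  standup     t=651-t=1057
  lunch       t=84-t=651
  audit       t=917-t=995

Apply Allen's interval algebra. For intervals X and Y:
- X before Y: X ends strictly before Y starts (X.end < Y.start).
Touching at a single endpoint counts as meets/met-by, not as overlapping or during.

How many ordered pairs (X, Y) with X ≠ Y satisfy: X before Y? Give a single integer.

Checking all 20 ordered pairs for relation 'before'; matching pairs in alphabetical order:
(lunch, audit): lunch before audit ✓
(soundcheck, audit): soundcheck before audit ✓
(soundcheck, standup): soundcheck before standup ✓
Count: 3.

3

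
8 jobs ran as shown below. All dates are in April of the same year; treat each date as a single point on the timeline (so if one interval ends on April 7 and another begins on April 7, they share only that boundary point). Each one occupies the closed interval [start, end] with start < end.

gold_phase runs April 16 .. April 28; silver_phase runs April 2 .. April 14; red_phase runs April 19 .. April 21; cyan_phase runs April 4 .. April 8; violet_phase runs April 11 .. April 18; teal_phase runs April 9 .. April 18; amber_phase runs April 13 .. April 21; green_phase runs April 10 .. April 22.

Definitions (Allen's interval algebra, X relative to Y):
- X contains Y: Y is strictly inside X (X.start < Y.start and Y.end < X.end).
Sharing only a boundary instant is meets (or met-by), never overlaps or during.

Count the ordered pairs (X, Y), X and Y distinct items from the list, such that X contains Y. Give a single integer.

Checking all 56 ordered pairs for relation 'contains'; matching pairs in alphabetical order:
(gold_phase, red_phase): gold_phase contains red_phase ✓
(green_phase, amber_phase): green_phase contains amber_phase ✓
(green_phase, red_phase): green_phase contains red_phase ✓
(green_phase, violet_phase): green_phase contains violet_phase ✓
(silver_phase, cyan_phase): silver_phase contains cyan_phase ✓
Count: 5.

5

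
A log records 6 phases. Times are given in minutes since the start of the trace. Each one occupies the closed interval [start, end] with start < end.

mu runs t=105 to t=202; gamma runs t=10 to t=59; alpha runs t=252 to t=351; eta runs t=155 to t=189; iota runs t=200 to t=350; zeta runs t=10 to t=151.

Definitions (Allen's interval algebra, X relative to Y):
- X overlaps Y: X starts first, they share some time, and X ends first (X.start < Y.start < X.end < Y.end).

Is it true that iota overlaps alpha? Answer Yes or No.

Yes

iota = [t=200, t=350], alpha = [t=252, t=351].
Actual relation of iota to alpha: overlaps.
Asked whether 'overlaps' holds → Yes.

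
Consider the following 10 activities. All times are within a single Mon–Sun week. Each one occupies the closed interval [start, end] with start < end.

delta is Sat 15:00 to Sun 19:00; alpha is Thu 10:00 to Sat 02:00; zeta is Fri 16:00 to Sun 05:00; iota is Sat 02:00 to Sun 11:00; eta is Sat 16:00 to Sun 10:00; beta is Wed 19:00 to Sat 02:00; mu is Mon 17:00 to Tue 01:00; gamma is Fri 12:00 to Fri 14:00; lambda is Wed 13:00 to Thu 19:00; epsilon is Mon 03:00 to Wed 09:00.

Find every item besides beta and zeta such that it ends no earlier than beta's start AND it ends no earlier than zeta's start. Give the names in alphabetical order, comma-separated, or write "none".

alpha, delta, eta, iota

Conditions: its end is no earlier than beta's start (X.end >= Wed 19:00) AND its end is no earlier than zeta's start (X.end >= Fri 16:00).
alpha: end Sat 02:00 >= Wed 19:00? ✓; end Sat 02:00 >= Fri 16:00? ✓ → yes.
delta: end Sun 19:00 >= Wed 19:00? ✓; end Sun 19:00 >= Fri 16:00? ✓ → yes.
epsilon: end Wed 09:00 >= Wed 19:00? ✗; end Wed 09:00 >= Fri 16:00? ✗ → no.
eta: end Sun 10:00 >= Wed 19:00? ✓; end Sun 10:00 >= Fri 16:00? ✓ → yes.
gamma: end Fri 14:00 >= Wed 19:00? ✓; end Fri 14:00 >= Fri 16:00? ✗ → no.
iota: end Sun 11:00 >= Wed 19:00? ✓; end Sun 11:00 >= Fri 16:00? ✓ → yes.
lambda: end Thu 19:00 >= Wed 19:00? ✓; end Thu 19:00 >= Fri 16:00? ✗ → no.
mu: end Tue 01:00 >= Wed 19:00? ✗; end Tue 01:00 >= Fri 16:00? ✗ → no.
Result: alpha, delta, eta, iota.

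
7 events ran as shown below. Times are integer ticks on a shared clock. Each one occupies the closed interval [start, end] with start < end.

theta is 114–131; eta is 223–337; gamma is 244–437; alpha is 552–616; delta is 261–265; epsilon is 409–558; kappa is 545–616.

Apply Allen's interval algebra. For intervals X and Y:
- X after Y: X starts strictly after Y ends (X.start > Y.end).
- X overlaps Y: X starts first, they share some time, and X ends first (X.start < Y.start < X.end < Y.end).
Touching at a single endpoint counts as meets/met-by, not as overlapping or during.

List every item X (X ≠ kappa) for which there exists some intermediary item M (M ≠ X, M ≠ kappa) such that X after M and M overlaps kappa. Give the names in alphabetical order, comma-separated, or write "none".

none

Target kappa = [545, 616].
Intermediaries M with M overlaps kappa: epsilon.
Via epsilon — items with X after epsilon: none.
Union: none.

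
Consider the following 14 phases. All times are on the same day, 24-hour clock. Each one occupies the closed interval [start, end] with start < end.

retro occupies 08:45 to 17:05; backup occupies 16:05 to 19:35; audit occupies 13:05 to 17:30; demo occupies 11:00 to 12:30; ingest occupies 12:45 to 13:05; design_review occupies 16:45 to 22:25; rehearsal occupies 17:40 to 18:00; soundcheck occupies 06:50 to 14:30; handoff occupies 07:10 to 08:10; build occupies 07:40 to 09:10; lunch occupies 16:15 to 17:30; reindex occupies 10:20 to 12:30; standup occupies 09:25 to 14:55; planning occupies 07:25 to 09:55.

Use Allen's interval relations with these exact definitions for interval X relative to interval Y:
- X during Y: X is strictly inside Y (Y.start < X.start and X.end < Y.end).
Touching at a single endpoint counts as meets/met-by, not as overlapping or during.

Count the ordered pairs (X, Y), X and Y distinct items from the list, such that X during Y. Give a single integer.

17

Checking all 182 ordered pairs for relation 'during'; matching pairs in alphabetical order:
(build, planning): build during planning ✓
(build, soundcheck): build during soundcheck ✓
(demo, retro): demo during retro ✓
(demo, soundcheck): demo during soundcheck ✓
(demo, standup): demo during standup ✓
(handoff, soundcheck): handoff during soundcheck ✓
(ingest, retro): ingest during retro ✓
(ingest, soundcheck): ingest during soundcheck ✓
(ingest, standup): ingest during standup ✓
(lunch, backup): lunch during backup ✓
(planning, soundcheck): planning during soundcheck ✓
(rehearsal, backup): rehearsal during backup ✓
(rehearsal, design_review): rehearsal during design_review ✓
(reindex, retro): reindex during retro ✓
(reindex, soundcheck): reindex during soundcheck ✓
(reindex, standup): reindex during standup ✓
(standup, retro): standup during retro ✓
Count: 17.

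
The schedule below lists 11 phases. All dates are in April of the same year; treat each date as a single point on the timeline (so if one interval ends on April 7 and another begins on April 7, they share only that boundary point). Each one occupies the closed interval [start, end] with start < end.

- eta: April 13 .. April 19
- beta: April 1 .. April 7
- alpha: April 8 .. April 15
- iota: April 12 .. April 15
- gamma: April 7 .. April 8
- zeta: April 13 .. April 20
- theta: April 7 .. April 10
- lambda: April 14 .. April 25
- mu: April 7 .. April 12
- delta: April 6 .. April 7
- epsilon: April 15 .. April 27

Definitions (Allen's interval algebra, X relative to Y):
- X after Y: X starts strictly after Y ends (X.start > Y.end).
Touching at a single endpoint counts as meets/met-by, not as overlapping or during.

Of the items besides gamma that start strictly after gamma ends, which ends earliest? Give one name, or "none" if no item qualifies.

Target gamma = [April 7, April 8].
alpha [April 8, April 15] → met-by → excluded.
beta [April 1, April 7] → meets → excluded.
delta [April 6, April 7] → meets → excluded.
epsilon [April 15, April 27] → after → candidate.
eta [April 13, April 19] → after → candidate.
iota [April 12, April 15] → after → candidate.
lambda [April 14, April 25] → after → candidate.
mu [April 7, April 12] → started-by → excluded.
theta [April 7, April 10] → started-by → excluded.
zeta [April 13, April 20] → after → candidate.
Among candidates, earliest end is April 15 → iota.

iota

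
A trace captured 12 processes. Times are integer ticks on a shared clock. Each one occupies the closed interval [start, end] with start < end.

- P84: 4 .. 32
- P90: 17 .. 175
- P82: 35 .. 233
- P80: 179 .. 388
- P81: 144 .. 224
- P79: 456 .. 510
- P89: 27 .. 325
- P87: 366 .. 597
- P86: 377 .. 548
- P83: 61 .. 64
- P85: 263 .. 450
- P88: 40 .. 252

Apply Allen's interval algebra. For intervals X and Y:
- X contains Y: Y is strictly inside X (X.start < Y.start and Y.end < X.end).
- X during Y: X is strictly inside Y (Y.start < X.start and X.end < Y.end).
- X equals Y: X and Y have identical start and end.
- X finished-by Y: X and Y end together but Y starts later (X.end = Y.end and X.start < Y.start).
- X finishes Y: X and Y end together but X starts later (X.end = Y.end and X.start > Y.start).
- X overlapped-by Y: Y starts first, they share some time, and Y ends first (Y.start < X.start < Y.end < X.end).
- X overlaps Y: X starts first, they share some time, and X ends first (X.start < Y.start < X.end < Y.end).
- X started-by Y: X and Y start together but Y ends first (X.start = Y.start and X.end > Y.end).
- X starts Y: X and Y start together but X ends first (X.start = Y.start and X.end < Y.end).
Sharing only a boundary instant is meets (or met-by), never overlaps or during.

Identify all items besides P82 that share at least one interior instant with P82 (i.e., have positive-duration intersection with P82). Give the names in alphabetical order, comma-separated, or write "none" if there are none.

P80, P81, P83, P88, P89, P90

Target P82 = [35, 233].
P79 [456, 510] → after → no.
P80 [179, 388] → overlapped-by → yes.
P81 [144, 224] → during → yes.
P83 [61, 64] → during → yes.
P84 [4, 32] → before → no.
P85 [263, 450] → after → no.
P86 [377, 548] → after → no.
P87 [366, 597] → after → no.
P88 [40, 252] → overlapped-by → yes.
P89 [27, 325] → contains → yes.
P90 [17, 175] → overlaps → yes.
Result: P80, P81, P83, P88, P89, P90.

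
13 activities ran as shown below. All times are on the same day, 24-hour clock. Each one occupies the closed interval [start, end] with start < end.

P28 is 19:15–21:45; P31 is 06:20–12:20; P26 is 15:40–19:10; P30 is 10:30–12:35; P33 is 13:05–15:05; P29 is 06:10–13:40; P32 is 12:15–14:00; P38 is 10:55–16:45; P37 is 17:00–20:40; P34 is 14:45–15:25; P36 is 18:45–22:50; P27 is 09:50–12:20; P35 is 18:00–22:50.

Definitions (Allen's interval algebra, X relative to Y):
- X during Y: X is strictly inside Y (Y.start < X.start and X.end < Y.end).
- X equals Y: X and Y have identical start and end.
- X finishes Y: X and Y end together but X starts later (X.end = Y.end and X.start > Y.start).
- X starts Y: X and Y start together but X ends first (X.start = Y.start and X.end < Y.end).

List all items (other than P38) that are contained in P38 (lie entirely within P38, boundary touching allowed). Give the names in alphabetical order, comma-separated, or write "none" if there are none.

P32, P33, P34

Target P38 = [10:55, 16:45].
P26 [15:40, 19:10] → overlapped-by → no.
P27 [09:50, 12:20] → overlaps → no.
P28 [19:15, 21:45] → after → no.
P29 [06:10, 13:40] → overlaps → no.
P30 [10:30, 12:35] → overlaps → no.
P31 [06:20, 12:20] → overlaps → no.
P32 [12:15, 14:00] → during → yes.
P33 [13:05, 15:05] → during → yes.
P34 [14:45, 15:25] → during → yes.
P35 [18:00, 22:50] → after → no.
P36 [18:45, 22:50] → after → no.
P37 [17:00, 20:40] → after → no.
Result: P32, P33, P34.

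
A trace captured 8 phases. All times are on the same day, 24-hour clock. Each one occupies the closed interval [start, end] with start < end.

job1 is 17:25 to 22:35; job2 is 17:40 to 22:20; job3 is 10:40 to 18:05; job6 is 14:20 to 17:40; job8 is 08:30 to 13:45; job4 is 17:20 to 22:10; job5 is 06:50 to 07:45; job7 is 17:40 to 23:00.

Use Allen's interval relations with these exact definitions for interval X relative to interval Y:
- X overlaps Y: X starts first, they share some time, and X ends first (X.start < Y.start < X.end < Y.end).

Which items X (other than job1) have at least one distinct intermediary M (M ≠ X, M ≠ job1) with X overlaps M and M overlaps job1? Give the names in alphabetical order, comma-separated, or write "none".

job3, job6, job8

Target job1 = [17:25, 22:35].
Intermediaries M with M overlaps job1: job3, job4, job6.
Via job3 — items with X overlaps job3: job8.
Via job4 — items with X overlaps job4: job3, job6.
Via job6 — items with X overlaps job6: none.
Union: job3, job6, job8.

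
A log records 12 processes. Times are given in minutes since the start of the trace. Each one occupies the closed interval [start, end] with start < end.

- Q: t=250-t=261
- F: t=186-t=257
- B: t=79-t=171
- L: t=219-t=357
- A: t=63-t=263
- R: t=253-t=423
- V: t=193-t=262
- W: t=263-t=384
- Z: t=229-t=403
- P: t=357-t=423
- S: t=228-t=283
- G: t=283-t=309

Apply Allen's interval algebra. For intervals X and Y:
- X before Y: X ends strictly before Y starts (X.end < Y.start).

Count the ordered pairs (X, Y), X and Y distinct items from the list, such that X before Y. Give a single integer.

23

Checking all 132 ordered pairs for relation 'before'; matching pairs in alphabetical order:
(A, G): A before G ✓
(A, P): A before P ✓
(B, F): B before F ✓
(B, G): B before G ✓
(B, L): B before L ✓
(B, P): B before P ✓
(B, Q): B before Q ✓
(B, R): B before R ✓
(B, S): B before S ✓
(B, V): B before V ✓
(B, W): B before W ✓
(B, Z): B before Z ✓
(F, G): F before G ✓
(F, P): F before P ✓
(F, W): F before W ✓
(G, P): G before P ✓
(Q, G): Q before G ✓
(Q, P): Q before P ✓
(Q, W): Q before W ✓
(S, P): S before P ✓
(V, G): V before G ✓
(V, P): V before P ✓
(V, W): V before W ✓
Count: 23.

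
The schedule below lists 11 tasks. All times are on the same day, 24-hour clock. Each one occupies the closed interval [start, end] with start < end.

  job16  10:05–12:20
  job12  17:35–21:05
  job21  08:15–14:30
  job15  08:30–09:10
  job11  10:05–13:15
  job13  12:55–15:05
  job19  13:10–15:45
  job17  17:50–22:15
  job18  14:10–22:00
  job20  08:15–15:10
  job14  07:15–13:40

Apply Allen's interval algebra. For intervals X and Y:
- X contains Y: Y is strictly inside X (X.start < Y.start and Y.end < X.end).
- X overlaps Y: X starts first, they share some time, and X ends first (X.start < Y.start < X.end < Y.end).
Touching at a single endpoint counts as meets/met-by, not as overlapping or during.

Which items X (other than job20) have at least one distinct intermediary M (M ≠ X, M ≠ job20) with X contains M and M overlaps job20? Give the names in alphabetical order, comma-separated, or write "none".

Target job20 = [08:15, 15:10].
Intermediaries M with M overlaps job20: job14.
Via job14 — items with X contains job14: none.
Union: none.

none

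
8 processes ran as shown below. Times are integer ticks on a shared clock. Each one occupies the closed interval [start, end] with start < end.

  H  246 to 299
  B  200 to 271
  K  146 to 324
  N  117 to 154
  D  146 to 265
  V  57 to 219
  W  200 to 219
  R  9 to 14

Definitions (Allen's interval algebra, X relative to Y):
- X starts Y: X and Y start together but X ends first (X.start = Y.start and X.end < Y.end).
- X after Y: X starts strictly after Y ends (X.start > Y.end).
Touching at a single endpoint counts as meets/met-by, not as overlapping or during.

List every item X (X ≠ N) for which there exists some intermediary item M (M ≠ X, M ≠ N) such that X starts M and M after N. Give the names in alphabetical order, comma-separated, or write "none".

Target N = [117, 154].
Intermediaries M with M after N: B, H, W.
Via B — items with X starts B: W.
Via H — items with X starts H: none.
Via W — items with X starts W: none.
Union: W.

W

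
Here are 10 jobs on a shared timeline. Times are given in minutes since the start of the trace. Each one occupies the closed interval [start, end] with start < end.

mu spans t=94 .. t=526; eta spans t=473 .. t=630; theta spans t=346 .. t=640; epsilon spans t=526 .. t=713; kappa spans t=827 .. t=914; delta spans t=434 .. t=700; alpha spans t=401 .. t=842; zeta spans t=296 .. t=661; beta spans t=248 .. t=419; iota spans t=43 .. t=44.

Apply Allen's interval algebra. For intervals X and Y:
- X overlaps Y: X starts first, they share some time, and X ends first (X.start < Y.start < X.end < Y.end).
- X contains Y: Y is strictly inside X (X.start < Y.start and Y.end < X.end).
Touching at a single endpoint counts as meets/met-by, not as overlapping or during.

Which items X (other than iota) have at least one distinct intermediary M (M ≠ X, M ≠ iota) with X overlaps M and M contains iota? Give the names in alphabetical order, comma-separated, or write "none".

Target iota = [t=43, t=44].
Intermediaries M with M contains iota: none.
Union: none.

none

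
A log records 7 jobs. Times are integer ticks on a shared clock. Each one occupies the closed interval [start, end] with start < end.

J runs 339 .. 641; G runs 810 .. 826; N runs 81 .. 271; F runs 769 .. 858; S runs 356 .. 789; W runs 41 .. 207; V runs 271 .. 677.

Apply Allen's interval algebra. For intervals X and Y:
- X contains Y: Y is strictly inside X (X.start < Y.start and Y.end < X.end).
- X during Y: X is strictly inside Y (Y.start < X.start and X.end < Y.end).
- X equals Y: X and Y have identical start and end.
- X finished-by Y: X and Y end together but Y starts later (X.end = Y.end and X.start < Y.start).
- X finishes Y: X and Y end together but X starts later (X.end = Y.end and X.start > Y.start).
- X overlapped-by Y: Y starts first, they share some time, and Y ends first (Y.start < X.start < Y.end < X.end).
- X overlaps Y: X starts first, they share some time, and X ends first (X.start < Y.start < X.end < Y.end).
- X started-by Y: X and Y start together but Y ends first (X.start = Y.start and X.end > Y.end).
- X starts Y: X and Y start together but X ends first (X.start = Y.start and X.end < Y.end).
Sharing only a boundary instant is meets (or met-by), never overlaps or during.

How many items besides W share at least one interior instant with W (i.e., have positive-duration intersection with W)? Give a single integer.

Target W = [41, 207].
F [769, 858] → after → no.
G [810, 826] → after → no.
J [339, 641] → after → no.
N [81, 271] → overlapped-by → counts.
S [356, 789] → after → no.
V [271, 677] → after → no.
Total: 1.

1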